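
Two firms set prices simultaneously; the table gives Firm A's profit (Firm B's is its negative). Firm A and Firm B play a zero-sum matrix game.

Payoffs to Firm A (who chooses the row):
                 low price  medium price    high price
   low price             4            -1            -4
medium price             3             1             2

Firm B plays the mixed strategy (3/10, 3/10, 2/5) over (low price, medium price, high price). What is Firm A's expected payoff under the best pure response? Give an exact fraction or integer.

low price: (4)·(3/10) + (-1)·(3/10) + (-4)·(2/5) = -7/10.
medium price: (3)·(3/10) + (1)·(3/10) + (2)·(2/5) = 2.
The best pure response is medium price with expected payoff 2.

2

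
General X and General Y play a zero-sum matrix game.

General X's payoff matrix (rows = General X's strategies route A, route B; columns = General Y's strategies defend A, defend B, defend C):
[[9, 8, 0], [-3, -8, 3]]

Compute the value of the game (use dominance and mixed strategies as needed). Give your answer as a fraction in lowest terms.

24/19

Column defend A is strictly dominated by defend B for General Y (it gives General X more in every row).
The remaining 2×2 game on (route A, route B) × (defend B, defend C) has no saddle point. Let General X play route A with probability p; indifference gives 8p − 8(1−p) = 3(1−p), so p = 11/19.
Similarly General Y's optimal q on defend B is 3/19, and the value is 8·(3/19) + (0)·(16/19) = 24/19.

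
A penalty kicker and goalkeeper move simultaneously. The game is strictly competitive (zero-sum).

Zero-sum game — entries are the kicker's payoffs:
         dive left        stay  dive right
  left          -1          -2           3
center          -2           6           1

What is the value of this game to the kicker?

Column dive right is strictly dominated by dive left for the goalkeeper (it gives the kicker more in every row).
The remaining 2×2 game on (left, center) × (dive left, stay) has no saddle point. Let the kicker play left with probability p; indifference gives −p − 2(1−p) = −2p + 6(1−p), so p = 8/9.
Similarly the goalkeeper's optimal q on dive left is 8/9, and the value is -1·(8/9) + (-2)·(1/9) = -10/9.

-10/9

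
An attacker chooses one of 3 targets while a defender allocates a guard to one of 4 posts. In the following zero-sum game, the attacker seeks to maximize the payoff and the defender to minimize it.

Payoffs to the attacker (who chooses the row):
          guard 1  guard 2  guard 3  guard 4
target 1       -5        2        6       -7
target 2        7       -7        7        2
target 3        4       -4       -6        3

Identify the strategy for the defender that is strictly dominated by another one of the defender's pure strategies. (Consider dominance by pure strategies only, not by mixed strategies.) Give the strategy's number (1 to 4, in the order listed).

1

The defender prefers columns that give the attacker less. Compare guard 1 with guard 4: -7 < -5, 2 < 7, 3 < 4.
So guard 4 strictly dominates guard 1 for the defender; guard 1 is strictly dominated.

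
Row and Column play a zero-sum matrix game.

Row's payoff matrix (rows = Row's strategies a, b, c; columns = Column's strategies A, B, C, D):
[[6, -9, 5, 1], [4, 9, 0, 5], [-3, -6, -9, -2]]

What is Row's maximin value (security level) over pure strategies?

0

The worst-case payoff for each row is a: -9, b: 0, c: -9.
The best of these is 0.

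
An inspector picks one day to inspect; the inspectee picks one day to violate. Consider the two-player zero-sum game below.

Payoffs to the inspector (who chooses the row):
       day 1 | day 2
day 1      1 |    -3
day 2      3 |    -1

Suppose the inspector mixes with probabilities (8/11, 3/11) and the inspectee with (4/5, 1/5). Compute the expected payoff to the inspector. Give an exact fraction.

Against (4/5, 1/5), each row's expected payoff is day 1: 1/5; day 2: 11/5.
Taking the (8/11, 3/11)-weighted average: (8/11)·(1/5) + (3/11)·(11/5) = 41/55.

41/55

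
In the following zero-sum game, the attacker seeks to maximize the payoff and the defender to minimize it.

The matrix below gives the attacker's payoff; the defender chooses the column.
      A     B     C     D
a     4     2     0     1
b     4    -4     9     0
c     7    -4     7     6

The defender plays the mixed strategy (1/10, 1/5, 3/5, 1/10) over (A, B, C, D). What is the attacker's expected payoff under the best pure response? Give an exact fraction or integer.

5

a: (4)·(1/10) + (2)·(1/5) + (0)·(3/5) + (1)·(1/10) = 9/10.
b: (4)·(1/10) + (-4)·(1/5) + (9)·(3/5) + (0)·(1/10) = 5.
c: (7)·(1/10) + (-4)·(1/5) + (7)·(3/5) + (6)·(1/10) = 47/10.
The best pure response is b with expected payoff 5.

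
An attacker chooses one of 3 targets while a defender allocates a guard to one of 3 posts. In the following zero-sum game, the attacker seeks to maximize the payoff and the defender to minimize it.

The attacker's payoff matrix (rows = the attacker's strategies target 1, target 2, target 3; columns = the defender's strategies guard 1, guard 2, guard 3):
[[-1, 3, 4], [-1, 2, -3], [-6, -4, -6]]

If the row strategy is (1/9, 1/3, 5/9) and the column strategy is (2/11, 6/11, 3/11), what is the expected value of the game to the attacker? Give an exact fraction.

-239/99

Against (2/11, 6/11, 3/11), each row's expected payoff is target 1: 28/11; target 2: 1/11; target 3: -54/11.
Taking the (1/9, 1/3, 5/9)-weighted average: (1/9)·(28/11) + (1/3)·(1/11) + (5/9)·(-54/11) = -239/99.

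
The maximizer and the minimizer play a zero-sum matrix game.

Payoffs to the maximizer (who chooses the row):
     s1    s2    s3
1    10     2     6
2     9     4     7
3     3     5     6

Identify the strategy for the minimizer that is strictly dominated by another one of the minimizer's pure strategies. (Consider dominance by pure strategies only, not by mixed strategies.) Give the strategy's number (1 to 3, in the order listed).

3

The minimizer prefers columns that give the maximizer less. Compare s3 with s2: 2 < 6, 4 < 7, 5 < 6.
So s2 strictly dominates s3 for the minimizer; s3 is strictly dominated.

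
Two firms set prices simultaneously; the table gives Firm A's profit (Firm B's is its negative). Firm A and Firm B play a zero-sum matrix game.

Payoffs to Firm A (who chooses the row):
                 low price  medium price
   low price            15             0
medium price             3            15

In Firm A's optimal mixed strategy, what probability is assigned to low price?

4/9

Row minima are 0 and 3, so Firm A's maximin is 3; column maxima are 15 and 15, so Firm B's minimax is 15. These differ, so the equilibrium is in mixed strategies.
Let Firm A play low price with probability p. Firm B is indifferent when 15p + 3(1−p) = 15(1−p), giving p = 4/9.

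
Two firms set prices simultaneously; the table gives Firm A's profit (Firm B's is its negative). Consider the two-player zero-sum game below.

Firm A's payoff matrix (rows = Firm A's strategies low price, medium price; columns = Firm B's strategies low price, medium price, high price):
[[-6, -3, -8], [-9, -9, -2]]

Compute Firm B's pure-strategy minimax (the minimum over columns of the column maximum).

The worst case (largest entry) in each column is low price: -6, medium price: -3, high price: -2.
The best (smallest) of these is -6.

-6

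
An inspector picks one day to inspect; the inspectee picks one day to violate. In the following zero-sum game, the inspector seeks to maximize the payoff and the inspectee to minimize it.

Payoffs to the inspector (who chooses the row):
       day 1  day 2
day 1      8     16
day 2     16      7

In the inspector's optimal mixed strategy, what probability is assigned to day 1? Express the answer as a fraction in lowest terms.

Row minima are 8 and 7, so the inspector's maximin is 8; column maxima are 16 and 16, so the inspectee's minimax is 16. These differ, so the equilibrium is in mixed strategies.
Let the inspector play day 1 with probability p. The inspectee is indifferent when 8p + 16(1−p) = 16p + 7(1−p), giving p = 9/17.

9/17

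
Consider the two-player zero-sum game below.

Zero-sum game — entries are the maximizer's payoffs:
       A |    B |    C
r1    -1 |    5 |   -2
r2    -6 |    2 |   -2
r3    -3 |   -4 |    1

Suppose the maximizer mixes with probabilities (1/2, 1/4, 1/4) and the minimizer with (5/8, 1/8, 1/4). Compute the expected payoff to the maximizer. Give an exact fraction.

-57/32

Against (5/8, 1/8, 1/4), each row's expected payoff is r1: -1/2; r2: -4; r3: -17/8.
Taking the (1/2, 1/4, 1/4)-weighted average: (1/2)·(-1/2) + (1/4)·(-4) + (1/4)·(-17/8) = -57/32.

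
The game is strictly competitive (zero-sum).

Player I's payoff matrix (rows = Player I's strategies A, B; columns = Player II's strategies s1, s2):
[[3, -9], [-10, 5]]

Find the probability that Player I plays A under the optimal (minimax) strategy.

5/9

Row minima are -9 and -10, so Player I's maximin is -9; column maxima are 3 and 5, so Player II's minimax is 3. These differ, so the equilibrium is in mixed strategies.
Let Player I play A with probability p. Player II is indifferent when 3p − 10(1−p) = −9p + 5(1−p), giving p = 5/9.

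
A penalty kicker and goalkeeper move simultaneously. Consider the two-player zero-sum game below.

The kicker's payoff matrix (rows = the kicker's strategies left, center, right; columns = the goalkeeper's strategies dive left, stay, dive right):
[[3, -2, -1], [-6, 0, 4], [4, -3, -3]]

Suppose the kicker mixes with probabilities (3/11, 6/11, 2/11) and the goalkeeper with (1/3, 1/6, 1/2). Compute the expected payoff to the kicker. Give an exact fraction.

Against (1/3, 1/6, 1/2), each row's expected payoff is left: 1/6; center: 0; right: -2/3.
Taking the (3/11, 6/11, 2/11)-weighted average: (3/11)·(1/6) + (6/11)·(0) + (2/11)·(-2/3) = -5/66.

-5/66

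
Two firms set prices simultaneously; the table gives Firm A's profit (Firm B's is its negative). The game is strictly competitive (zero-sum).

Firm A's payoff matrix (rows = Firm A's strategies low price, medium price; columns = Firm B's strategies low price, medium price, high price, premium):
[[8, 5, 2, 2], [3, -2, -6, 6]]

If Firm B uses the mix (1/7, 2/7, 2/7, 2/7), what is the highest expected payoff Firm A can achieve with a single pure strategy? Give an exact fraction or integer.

low price: (8)·(1/7) + (5)·(2/7) + (2)·(2/7) + (2)·(2/7) = 26/7.
medium price: (3)·(1/7) + (-2)·(2/7) + (-6)·(2/7) + (6)·(2/7) = -1/7.
The best pure response is low price with expected payoff 26/7.

26/7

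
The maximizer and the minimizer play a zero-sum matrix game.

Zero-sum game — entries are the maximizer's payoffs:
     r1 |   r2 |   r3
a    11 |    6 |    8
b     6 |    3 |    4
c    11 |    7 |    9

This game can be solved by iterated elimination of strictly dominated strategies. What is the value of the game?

Row b is strictly dominated by row a (11>6, 6>3, 8>4); eliminate b.
Column r3 is strictly dominated by r2 for the minimizer (6<8, 7<9); eliminate r3.
Column r1 is strictly dominated by r2 for the minimizer (6<11, 7<11); eliminate r1.
Row a is strictly dominated by row c (7>6); eliminate a.
Only (c, r2) remains, with payoff 7.

7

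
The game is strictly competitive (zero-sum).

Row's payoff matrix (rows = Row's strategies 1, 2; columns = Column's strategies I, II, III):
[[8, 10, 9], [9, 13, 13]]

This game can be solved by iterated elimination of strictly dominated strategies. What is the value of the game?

9

Row 1 is strictly dominated by row 2 (9>8, 13>10, 13>9); eliminate 1.
Column II is strictly dominated by I for Column (9<13); eliminate II.
Column III is strictly dominated by I for Column (9<13); eliminate III.
Only (2, I) remains, with payoff 9.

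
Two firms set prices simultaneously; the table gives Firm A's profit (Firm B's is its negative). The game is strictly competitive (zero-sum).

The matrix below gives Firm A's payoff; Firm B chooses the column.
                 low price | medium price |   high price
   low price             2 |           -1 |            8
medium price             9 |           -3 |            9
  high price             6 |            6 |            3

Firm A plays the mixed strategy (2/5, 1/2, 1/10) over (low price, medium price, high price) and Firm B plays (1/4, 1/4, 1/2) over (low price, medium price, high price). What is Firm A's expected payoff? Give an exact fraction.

103/20

Against (1/4, 1/4, 1/2), each row's expected payoff is low price: 17/4; medium price: 6; high price: 9/2.
Taking the (2/5, 1/2, 1/10)-weighted average: (2/5)·(17/4) + (1/2)·(6) + (1/10)·(9/2) = 103/20.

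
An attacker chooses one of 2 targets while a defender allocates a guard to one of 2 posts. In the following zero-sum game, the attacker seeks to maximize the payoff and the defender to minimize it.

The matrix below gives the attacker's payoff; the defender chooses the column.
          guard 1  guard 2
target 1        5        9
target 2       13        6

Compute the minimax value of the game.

87/11

Row minima are 5 and 6, so the attacker's maximin is 6; column maxima are 13 and 9, so the defender's minimax is 9. These differ, so the equilibrium is in mixed strategies.
Let the attacker play target 1 with probability p. The defender is indifferent when 5p + 13(1−p) = 9p + 6(1−p), giving p = 7/11.
Let the defender play guard 1 with probability q. The attacker is indifferent when 5q + 9(1−q) = 13q + 6(1−q), giving q = 3/11.
The value is 5·(3/11) + (9)·(8/11) = 87/11.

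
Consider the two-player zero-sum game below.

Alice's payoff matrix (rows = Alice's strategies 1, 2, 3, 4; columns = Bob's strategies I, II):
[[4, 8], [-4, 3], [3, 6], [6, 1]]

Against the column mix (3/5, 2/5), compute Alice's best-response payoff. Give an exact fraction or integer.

1: (4)·(3/5) + (8)·(2/5) = 28/5.
2: (-4)·(3/5) + (3)·(2/5) = -6/5.
3: (3)·(3/5) + (6)·(2/5) = 21/5.
4: (6)·(3/5) + (1)·(2/5) = 4.
The best pure response is 1 with expected payoff 28/5.

28/5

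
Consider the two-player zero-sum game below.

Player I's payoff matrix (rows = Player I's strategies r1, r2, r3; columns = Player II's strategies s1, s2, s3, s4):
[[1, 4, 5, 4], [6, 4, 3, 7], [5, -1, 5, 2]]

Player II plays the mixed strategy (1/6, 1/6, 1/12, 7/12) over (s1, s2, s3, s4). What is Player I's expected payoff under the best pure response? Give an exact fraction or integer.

6

r1: (1)·(1/6) + (4)·(1/6) + (5)·(1/12) + (4)·(7/12) = 43/12.
r2: (6)·(1/6) + (4)·(1/6) + (3)·(1/12) + (7)·(7/12) = 6.
r3: (5)·(1/6) + (-1)·(1/6) + (5)·(1/12) + (2)·(7/12) = 9/4.
The best pure response is r2 with expected payoff 6.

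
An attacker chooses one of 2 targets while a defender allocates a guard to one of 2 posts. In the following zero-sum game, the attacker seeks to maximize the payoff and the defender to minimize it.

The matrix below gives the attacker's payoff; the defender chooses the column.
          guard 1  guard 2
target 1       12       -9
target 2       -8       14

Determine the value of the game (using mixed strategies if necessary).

96/43

Row minima are -9 and -8, so the attacker's maximin is -8; column maxima are 12 and 14, so the defender's minimax is 12. These differ, so the equilibrium is in mixed strategies.
Let the attacker play target 1 with probability p. The defender is indifferent when 12p − 8(1−p) = −9p + 14(1−p), giving p = 22/43.
Let the defender play guard 1 with probability q. The attacker is indifferent when 12q − 9(1−q) = −8q + 14(1−q), giving q = 23/43.
The value is 12·(23/43) + (-9)·(20/43) = 96/43.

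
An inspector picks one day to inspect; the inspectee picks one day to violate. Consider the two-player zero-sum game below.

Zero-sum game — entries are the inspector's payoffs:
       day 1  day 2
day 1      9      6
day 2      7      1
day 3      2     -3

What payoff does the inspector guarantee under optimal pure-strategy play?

6

Row minima: 6, 1, -3 → the inspector's maximin is 6.
Column maxima: 9, 6 → the inspectee's minimax is 6.
They coincide at (day 1, day 2), so the value is 6.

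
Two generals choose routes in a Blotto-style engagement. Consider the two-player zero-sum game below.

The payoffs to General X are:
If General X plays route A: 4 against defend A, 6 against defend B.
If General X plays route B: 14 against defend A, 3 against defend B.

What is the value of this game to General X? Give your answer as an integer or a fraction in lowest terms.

72/13

Row minima are 4 and 3, so General X's maximin is 4; column maxima are 14 and 6, so General Y's minimax is 6. These differ, so the equilibrium is in mixed strategies.
Let General X play route A with probability p. General Y is indifferent when 4p + 14(1−p) = 6p + 3(1−p), giving p = 11/13.
Let General Y play defend A with probability q. General X is indifferent when 4q + 6(1−q) = 14q + 3(1−q), giving q = 3/13.
The value is 4·(3/13) + (6)·(10/13) = 72/13.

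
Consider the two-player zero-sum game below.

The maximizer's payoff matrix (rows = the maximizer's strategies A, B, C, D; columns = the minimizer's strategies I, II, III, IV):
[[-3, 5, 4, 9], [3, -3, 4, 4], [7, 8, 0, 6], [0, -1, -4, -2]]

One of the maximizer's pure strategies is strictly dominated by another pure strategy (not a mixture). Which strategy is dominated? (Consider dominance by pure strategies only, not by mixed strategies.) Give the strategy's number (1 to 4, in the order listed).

Compare D with C: 7 > 0, 8 > -1, 0 > -4, 6 > -2.
So C strictly dominates D for the maximizer; D is strictly dominated.

4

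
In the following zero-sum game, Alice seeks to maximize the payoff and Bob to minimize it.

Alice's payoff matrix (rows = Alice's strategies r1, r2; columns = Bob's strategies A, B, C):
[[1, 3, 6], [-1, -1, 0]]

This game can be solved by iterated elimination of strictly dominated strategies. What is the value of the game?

1

Column C is strictly dominated by A for Bob (1<6, -1<0); eliminate C.
Row r2 is strictly dominated by row r1 (1>-1, 3>-1); eliminate r2.
Column B is strictly dominated by A for Bob (1<3); eliminate B.
Only (r1, A) remains, with payoff 1.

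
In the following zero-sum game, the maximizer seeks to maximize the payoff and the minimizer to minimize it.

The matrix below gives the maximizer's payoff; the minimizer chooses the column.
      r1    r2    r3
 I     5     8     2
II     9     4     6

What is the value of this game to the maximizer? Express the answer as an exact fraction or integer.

5

Column r1 is strictly dominated by r3 for the minimizer (it gives the maximizer more in every row).
The remaining 2×2 game on (I, II) × (r2, r3) has no saddle point. Let the maximizer play I with probability p; indifference gives 8p + 4(1−p) = 2p + 6(1−p), so p = 1/4.
Similarly the minimizer's optimal q on r2 is 1/2, and the value is 8·(1/2) + (2)·(1/2) = 5.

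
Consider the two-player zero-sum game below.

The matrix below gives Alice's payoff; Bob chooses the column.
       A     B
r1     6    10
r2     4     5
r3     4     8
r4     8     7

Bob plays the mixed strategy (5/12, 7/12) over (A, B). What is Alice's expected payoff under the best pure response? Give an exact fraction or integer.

r1: (6)·(5/12) + (10)·(7/12) = 25/3.
r2: (4)·(5/12) + (5)·(7/12) = 55/12.
r3: (4)·(5/12) + (8)·(7/12) = 19/3.
r4: (8)·(5/12) + (7)·(7/12) = 89/12.
The best pure response is r1 with expected payoff 25/3.

25/3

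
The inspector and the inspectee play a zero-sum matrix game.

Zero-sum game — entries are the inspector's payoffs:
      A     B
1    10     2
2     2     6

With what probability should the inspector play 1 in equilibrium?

Row minima are 2 and 2, so the inspector's maximin is 2; column maxima are 10 and 6, so the inspectee's minimax is 6. These differ, so the equilibrium is in mixed strategies.
Let the inspector play 1 with probability p. The inspectee is indifferent when 10p + 2(1−p) = 2p + 6(1−p), giving p = 1/3.

1/3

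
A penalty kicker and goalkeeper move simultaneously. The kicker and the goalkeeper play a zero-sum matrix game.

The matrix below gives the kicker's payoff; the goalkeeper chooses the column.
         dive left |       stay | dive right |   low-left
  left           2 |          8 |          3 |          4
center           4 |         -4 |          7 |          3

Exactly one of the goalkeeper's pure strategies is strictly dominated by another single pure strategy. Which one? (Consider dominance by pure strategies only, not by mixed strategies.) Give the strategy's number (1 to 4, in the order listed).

3

The goalkeeper prefers columns that give the kicker less. Compare dive right with dive left: 2 < 3, 4 < 7.
So dive left strictly dominates dive right for the goalkeeper; dive right is strictly dominated.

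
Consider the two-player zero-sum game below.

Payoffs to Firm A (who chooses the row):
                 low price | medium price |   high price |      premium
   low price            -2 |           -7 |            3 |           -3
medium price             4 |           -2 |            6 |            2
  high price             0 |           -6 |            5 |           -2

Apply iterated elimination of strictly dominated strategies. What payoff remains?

-2

Column premium is strictly dominated by medium price for Firm B (-7<-3, -2<2, -6<-2); eliminate premium.
Column high price is strictly dominated by low price for Firm B (-2<3, 4<6, 0<5); eliminate high price.
Row low price is strictly dominated by row medium price (4>-2, -2>-7); eliminate low price.
Row high price is strictly dominated by row medium price (4>0, -2>-6); eliminate high price.
Column low price is strictly dominated by medium price for Firm B (-2<4); eliminate low price.
Only (medium price, medium price) remains, with payoff -2.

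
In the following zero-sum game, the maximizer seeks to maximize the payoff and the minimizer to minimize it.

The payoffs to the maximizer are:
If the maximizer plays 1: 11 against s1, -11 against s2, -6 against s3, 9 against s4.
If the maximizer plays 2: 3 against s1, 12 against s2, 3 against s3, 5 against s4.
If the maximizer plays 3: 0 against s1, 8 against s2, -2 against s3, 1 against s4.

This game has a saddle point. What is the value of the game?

Row minima: -11, 3, -2 → the maximizer's maximin is 3.
Column maxima: 11, 12, 3, 9 → the minimizer's minimax is 3.
They coincide at (2, s3), so the value is 3.

3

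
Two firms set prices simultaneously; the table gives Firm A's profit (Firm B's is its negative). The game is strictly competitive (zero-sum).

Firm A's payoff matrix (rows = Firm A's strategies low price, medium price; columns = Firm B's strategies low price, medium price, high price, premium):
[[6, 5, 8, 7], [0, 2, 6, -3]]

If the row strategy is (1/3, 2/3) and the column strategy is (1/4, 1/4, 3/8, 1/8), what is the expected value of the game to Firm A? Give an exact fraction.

Against (1/4, 1/4, 3/8, 1/8), each row's expected payoff is low price: 53/8; medium price: 19/8.
Taking the (1/3, 2/3)-weighted average: (1/3)·(53/8) + (2/3)·(19/8) = 91/24.

91/24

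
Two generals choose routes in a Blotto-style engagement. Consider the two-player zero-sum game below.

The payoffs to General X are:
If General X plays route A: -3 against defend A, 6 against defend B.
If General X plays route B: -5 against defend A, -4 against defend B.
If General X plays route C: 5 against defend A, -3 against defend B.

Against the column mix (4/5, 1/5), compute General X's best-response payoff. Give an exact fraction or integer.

17/5

route A: (-3)·(4/5) + (6)·(1/5) = -6/5.
route B: (-5)·(4/5) + (-4)·(1/5) = -24/5.
route C: (5)·(4/5) + (-3)·(1/5) = 17/5.
The best pure response is route C with expected payoff 17/5.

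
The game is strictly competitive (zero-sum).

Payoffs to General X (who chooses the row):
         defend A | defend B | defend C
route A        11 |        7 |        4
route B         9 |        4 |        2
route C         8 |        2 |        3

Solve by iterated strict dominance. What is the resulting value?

Row route C is strictly dominated by row route A (11>8, 7>2, 4>3); eliminate route C.
Row route B is strictly dominated by row route A (11>9, 7>4, 4>2); eliminate route B.
Column defend B is strictly dominated by defend C for General Y (4<7); eliminate defend B.
Column defend A is strictly dominated by defend C for General Y (4<11); eliminate defend A.
Only (route A, defend C) remains, with payoff 4.

4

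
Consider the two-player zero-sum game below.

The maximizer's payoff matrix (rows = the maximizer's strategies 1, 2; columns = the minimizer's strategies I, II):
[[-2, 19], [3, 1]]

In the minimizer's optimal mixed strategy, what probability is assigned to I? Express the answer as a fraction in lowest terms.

18/23

Row minima are -2 and 1, so the maximizer's maximin is 1; column maxima are 3 and 19, so the minimizer's minimax is 3. These differ, so the equilibrium is in mixed strategies.
Let the minimizer play I with probability q. The maximizer is indifferent when −2q + 19(1−q) = 3q + (1−q), giving q = 18/23.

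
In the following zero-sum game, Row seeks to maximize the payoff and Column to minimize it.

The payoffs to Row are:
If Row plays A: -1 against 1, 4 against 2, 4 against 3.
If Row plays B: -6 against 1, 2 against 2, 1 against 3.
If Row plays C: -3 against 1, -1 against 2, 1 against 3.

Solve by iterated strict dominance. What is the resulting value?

-1

Column 3 is strictly dominated by 1 for Column (-1<4, -6<1, -3<1); eliminate 3.
Row C is strictly dominated by row A (-1>-3, 4>-1); eliminate C.
Row B is strictly dominated by row A (-1>-6, 4>2); eliminate B.
Column 2 is strictly dominated by 1 for Column (-1<4); eliminate 2.
Only (A, 1) remains, with payoff -1.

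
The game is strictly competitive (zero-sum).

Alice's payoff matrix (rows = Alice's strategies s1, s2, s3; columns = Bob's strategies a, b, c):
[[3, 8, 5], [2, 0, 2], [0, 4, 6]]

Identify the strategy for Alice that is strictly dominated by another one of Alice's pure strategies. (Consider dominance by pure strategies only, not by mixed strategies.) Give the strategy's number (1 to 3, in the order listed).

2

Compare s2 with s1: 3 > 2, 8 > 0, 5 > 2.
So s1 strictly dominates s2 for Alice; s2 is strictly dominated.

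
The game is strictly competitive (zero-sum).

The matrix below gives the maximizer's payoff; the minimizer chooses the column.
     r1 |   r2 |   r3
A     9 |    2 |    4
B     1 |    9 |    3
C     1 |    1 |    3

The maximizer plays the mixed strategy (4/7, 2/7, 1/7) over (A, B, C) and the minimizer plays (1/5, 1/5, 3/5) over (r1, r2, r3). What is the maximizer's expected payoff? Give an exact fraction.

141/35

Against (1/5, 1/5, 3/5), each row's expected payoff is A: 23/5; B: 19/5; C: 11/5.
Taking the (4/7, 2/7, 1/7)-weighted average: (4/7)·(23/5) + (2/7)·(19/5) + (1/7)·(11/5) = 141/35.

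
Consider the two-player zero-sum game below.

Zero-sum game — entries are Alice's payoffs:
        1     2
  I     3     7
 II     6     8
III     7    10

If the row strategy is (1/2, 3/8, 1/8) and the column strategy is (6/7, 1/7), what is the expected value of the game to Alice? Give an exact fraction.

71/14

Against (6/7, 1/7), each row's expected payoff is I: 25/7; II: 44/7; III: 52/7.
Taking the (1/2, 3/8, 1/8)-weighted average: (1/2)·(25/7) + (3/8)·(44/7) + (1/8)·(52/7) = 71/14.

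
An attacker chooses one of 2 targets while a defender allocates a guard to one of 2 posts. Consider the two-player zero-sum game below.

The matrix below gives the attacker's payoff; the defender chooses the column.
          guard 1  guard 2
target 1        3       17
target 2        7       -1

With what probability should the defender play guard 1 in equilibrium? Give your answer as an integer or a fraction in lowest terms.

9/11

Row minima are 3 and -1, so the attacker's maximin is 3; column maxima are 7 and 17, so the defender's minimax is 7. These differ, so the equilibrium is in mixed strategies.
Let the defender play guard 1 with probability q. The attacker is indifferent when 3q + 17(1−q) = 7q − (1−q), giving q = 9/11.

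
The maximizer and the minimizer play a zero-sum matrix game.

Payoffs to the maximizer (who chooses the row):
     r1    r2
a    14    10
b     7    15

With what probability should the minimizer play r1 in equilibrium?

5/12

Row minima are 10 and 7, so the maximizer's maximin is 10; column maxima are 14 and 15, so the minimizer's minimax is 14. These differ, so the equilibrium is in mixed strategies.
Let the minimizer play r1 with probability q. The maximizer is indifferent when 14q + 10(1−q) = 7q + 15(1−q), giving q = 5/12.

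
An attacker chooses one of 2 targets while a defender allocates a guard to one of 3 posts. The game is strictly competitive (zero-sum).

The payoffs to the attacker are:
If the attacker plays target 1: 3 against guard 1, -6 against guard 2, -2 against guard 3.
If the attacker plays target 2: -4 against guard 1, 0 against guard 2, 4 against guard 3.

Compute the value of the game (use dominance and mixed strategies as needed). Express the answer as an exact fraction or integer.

Column guard 3 is strictly dominated by guard 2 for the defender (it gives the attacker more in every row).
The remaining 2×2 game on (target 1, target 2) × (guard 1, guard 2) has no saddle point. Let the attacker play target 1 with probability p; indifference gives 3p − 4(1−p) = −6p, so p = 4/13.
Similarly the defender's optimal q on guard 1 is 6/13, and the value is 3·(6/13) + (-6)·(7/13) = -24/13.

-24/13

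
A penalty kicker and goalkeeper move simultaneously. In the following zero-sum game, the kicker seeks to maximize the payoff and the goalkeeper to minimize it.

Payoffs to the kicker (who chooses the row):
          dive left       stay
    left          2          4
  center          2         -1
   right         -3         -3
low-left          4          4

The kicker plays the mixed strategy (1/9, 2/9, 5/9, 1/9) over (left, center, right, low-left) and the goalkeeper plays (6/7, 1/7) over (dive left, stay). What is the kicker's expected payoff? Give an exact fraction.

Against (6/7, 1/7), each row's expected payoff is left: 16/7; center: 11/7; right: -3; low-left: 4.
Taking the (1/9, 2/9, 5/9, 1/9)-weighted average: (1/9)·(16/7) + (2/9)·(11/7) + (5/9)·(-3) + (1/9)·(4) = -13/21.

-13/21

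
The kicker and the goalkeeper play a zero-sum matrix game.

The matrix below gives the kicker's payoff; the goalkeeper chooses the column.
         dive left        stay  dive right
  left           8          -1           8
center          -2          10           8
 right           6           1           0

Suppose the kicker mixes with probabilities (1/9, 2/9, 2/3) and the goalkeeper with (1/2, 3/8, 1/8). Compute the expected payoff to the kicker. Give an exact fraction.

Against (1/2, 3/8, 1/8), each row's expected payoff is left: 37/8; center: 15/4; right: 27/8.
Taking the (1/9, 2/9, 2/3)-weighted average: (1/9)·(37/8) + (2/9)·(15/4) + (2/3)·(27/8) = 259/72.

259/72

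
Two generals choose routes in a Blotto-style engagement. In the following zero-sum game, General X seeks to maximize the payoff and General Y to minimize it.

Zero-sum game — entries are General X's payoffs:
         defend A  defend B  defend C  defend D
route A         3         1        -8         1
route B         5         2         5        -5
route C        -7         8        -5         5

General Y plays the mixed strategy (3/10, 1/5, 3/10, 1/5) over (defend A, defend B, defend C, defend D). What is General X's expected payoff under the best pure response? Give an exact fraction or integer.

route A: (3)·(3/10) + (1)·(1/5) + (-8)·(3/10) + (1)·(1/5) = -11/10.
route B: (5)·(3/10) + (2)·(1/5) + (5)·(3/10) + (-5)·(1/5) = 12/5.
route C: (-7)·(3/10) + (8)·(1/5) + (-5)·(3/10) + (5)·(1/5) = -1.
The best pure response is route B with expected payoff 12/5.

12/5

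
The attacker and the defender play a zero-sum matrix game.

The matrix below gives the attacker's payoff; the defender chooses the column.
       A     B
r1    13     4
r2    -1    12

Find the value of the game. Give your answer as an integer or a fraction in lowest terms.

Row minima are 4 and -1, so the attacker's maximin is 4; column maxima are 13 and 12, so the defender's minimax is 12. These differ, so the equilibrium is in mixed strategies.
Let the attacker play r1 with probability p. The defender is indifferent when 13p − (1−p) = 4p + 12(1−p), giving p = 13/22.
Let the defender play A with probability q. The attacker is indifferent when 13q + 4(1−q) = −q + 12(1−q), giving q = 4/11.
The value is 13·(4/11) + (4)·(7/11) = 80/11.

80/11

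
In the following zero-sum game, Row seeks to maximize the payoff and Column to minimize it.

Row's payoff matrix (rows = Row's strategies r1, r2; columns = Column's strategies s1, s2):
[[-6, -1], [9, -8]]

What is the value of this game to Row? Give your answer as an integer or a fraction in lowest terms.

-57/22

Row minima are -6 and -8, so Row's maximin is -6; column maxima are 9 and -1, so Column's minimax is -1. These differ, so the equilibrium is in mixed strategies.
Let Row play r1 with probability p. Column is indifferent when −6p + 9(1−p) = −p − 8(1−p), giving p = 17/22.
Let Column play s1 with probability q. Row is indifferent when −6q − (1−q) = 9q − 8(1−q), giving q = 7/22.
The value is -6·(7/22) + (-1)·(15/22) = -57/22.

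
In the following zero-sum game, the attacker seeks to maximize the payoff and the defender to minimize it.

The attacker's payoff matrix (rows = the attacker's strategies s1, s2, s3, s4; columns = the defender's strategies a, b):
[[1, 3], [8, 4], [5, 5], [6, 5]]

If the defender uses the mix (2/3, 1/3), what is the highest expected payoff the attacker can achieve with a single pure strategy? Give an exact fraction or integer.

s1: (1)·(2/3) + (3)·(1/3) = 5/3.
s2: (8)·(2/3) + (4)·(1/3) = 20/3.
s3: (5)·(2/3) + (5)·(1/3) = 5.
s4: (6)·(2/3) + (5)·(1/3) = 17/3.
The best pure response is s2 with expected payoff 20/3.

20/3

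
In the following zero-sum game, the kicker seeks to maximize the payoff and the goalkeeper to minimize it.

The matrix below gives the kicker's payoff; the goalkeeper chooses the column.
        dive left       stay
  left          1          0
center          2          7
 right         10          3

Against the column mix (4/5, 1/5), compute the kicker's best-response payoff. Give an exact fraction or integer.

left: (1)·(4/5) + (0)·(1/5) = 4/5.
center: (2)·(4/5) + (7)·(1/5) = 3.
right: (10)·(4/5) + (3)·(1/5) = 43/5.
The best pure response is right with expected payoff 43/5.

43/5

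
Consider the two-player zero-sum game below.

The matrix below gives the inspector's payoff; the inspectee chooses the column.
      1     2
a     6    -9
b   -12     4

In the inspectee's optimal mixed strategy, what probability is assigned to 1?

13/31

Row minima are -9 and -12, so the inspector's maximin is -9; column maxima are 6 and 4, so the inspectee's minimax is 4. These differ, so the equilibrium is in mixed strategies.
Let the inspectee play 1 with probability q. The inspector is indifferent when 6q − 9(1−q) = −12q + 4(1−q), giving q = 13/31.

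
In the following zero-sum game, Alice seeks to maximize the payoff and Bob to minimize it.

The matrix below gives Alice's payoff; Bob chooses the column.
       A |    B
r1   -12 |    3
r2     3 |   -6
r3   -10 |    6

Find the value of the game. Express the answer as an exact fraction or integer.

Row r1 is strictly dominated by row r3, so Alice never plays it.
The remaining 2×2 game on (r2, r3) × (A, B) has no saddle point. Let Alice play r2 with probability p; indifference gives 3p − 10(1−p) = −6p + 6(1−p), so p = 16/25.
Similarly Bob's optimal q on A is 12/25, and the value is 3·(12/25) + (-6)·(13/25) = -42/25.

-42/25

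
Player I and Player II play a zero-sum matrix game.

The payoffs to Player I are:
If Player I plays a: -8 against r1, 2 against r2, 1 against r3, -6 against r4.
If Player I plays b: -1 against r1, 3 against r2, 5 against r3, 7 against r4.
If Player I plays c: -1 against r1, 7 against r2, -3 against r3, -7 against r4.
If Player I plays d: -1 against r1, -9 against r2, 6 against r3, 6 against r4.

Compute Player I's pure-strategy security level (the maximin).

-1

The worst-case payoff for each row is a: -8, b: -1, c: -7, d: -9.
The best of these is -1.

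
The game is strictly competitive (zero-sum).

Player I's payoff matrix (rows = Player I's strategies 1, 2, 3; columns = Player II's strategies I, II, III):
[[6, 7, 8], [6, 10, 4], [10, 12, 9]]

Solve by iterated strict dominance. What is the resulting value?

Row 2 is strictly dominated by row 3 (10>6, 12>10, 9>4); eliminate 2.
Column II is strictly dominated by I for Player II (6<7, 10<12); eliminate II.
Row 1 is strictly dominated by row 3 (10>6, 9>8); eliminate 1.
Column I is strictly dominated by III for Player II (9<10); eliminate I.
Only (3, III) remains, with payoff 9.

9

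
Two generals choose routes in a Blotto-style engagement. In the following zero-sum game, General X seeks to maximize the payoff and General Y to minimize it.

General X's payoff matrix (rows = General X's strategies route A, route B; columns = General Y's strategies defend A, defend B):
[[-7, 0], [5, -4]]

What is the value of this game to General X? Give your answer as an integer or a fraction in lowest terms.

-7/4

Row minima are -7 and -4, so General X's maximin is -4; column maxima are 5 and 0, so General Y's minimax is 0. These differ, so the equilibrium is in mixed strategies.
Let General X play route A with probability p. General Y is indifferent when −7p + 5(1−p) = −4(1−p), giving p = 9/16.
Let General Y play defend A with probability q. General X is indifferent when −7q = 5q − 4(1−q), giving q = 1/4.
The value is -7·(1/4) + (0)·(3/4) = -7/4.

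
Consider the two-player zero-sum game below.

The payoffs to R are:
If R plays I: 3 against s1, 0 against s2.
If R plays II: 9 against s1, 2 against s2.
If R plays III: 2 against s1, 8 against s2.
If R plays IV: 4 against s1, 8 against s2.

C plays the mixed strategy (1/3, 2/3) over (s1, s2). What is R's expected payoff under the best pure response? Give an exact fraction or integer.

20/3

I: (3)·(1/3) + (0)·(2/3) = 1.
II: (9)·(1/3) + (2)·(2/3) = 13/3.
III: (2)·(1/3) + (8)·(2/3) = 6.
IV: (4)·(1/3) + (8)·(2/3) = 20/3.
The best pure response is IV with expected payoff 20/3.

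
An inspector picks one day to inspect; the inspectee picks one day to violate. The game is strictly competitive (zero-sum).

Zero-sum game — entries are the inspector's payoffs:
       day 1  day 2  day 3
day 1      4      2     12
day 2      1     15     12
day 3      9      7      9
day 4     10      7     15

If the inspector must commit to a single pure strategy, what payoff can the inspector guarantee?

7

The worst-case payoff for each row is day 1: 2, day 2: 1, day 3: 7, day 4: 7.
The best of these is 7.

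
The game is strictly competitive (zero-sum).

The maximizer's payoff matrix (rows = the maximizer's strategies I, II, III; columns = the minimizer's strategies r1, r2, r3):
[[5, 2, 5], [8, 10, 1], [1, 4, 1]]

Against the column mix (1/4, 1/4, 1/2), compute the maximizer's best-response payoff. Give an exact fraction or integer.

I: (5)·(1/4) + (2)·(1/4) + (5)·(1/2) = 17/4.
II: (8)·(1/4) + (10)·(1/4) + (1)·(1/2) = 5.
III: (1)·(1/4) + (4)·(1/4) + (1)·(1/2) = 7/4.
The best pure response is II with expected payoff 5.

5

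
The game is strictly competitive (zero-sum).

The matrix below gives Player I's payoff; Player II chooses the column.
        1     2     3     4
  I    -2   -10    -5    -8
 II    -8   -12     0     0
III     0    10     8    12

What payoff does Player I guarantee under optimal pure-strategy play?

0

Row minima: -10, -12, 0 → Player I's maximin is 0.
Column maxima: 0, 10, 8, 12 → Player II's minimax is 0.
They coincide at (III, 1), so the value is 0.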